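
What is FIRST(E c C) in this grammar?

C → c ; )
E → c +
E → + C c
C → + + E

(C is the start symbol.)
{ '+', 'c' }

FIRST sets of the non-terminals involved (from the grammar, by fixed-point iteration):
  FIRST(E) = { '+', 'c' }

To compute FIRST(E c C), process the symbols left to right:
Symbol E is a non-terminal. Add FIRST(E) \ {ε} = { '+', 'c' }
E is not nullable (ε ∉ FIRST(E)), so stop here.
FIRST(E c C) = { '+', 'c' }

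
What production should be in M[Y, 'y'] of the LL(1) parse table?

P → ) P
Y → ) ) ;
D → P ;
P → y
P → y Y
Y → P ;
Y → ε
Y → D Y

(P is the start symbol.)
To find M[Y, 'y'], we find productions for Y where 'y' is in the predict set (PREDICT(N → α) = (FIRST(α) \ {ε}) ∪ (FOLLOW(N) if α ⇒* ε)).

Relevant sets:
  FIRST(P) = { ')', 'y' }
  FIRST(D) = { ')', 'y' }
  FOLLOW(Y) = { $, ';' }

Y → ) ) ;: PREDICT = { ')' }
Y → P ;: PREDICT = { ')', 'y' }
  'y' is in predict set, so this production goes in M[Y, 'y']
Y → ε: PREDICT = { $, ';' }
Y → D Y: PREDICT = { ')', 'y' }
  'y' is in predict set, so this production goes in M[Y, 'y']

M[Y, 'y'] = Y → P ;, Y → D Y  (a multiply-defined cell — the grammar is not LL(1))

Answer: Y → P ;, Y → D Y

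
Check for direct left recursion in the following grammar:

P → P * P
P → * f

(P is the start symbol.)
Yes, P is left-recursive

Direct left recursion occurs when N → N α for some non-terminal N (the right-hand side begins with the left-hand side itself).

P → P * P: LEFT RECURSIVE (starts with P)
P → * f: starts with '*'

The grammar has direct left recursion on: P.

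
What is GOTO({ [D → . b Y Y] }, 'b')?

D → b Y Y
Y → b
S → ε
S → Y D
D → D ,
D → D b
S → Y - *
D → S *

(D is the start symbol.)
{ [D → b . Y Y], [Y → . b] }

GOTO(I, 'b') = CLOSURE({ [A → αX.β] : [A → α.Xβ] ∈ I, X = 'b' })

Items with dot before 'b', with the dot advanced:
  [D → . b Y Y] → [D → b . Y Y]
Closure of the advanced items:
  [D → b . Y Y] has the dot before Y: add [Y → . b]

GOTO = { [D → b . Y Y], [Y → . b] }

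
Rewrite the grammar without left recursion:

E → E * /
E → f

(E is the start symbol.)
E → f E'
E' → * / E'
E' → ε

E is directly left-recursive. The standard transformation for
  A → A α₁ | ... | A α_m | β₁ | ... | β_n
is
  A  → β₁ A' | ... | β_n A'
  A' → α₁ A' | ... | α_m A' | ε

E → f becomes E → f E'
E → E * / becomes E' → * / E'
Add E' → ε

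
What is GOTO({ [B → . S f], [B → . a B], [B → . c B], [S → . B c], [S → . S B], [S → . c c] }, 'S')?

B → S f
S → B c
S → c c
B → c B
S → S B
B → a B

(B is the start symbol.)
{ [B → . S f], [B → . a B], [B → . c B], [B → S . f], [S → . B c], [S → . S B], [S → . c c], [S → S . B] }

GOTO(I, 'S') = CLOSURE({ [A → αX.β] : [A → α.Xβ] ∈ I, X = 'S' })

Items with dot before 'S', with the dot advanced:
  [B → . S f] → [B → S . f]
  [S → . S B] → [S → S . B]
Closure of the advanced items:
  [S → S . B] has the dot before B: add [B → . S f], [B → . c B], [B → . a B]
  [B → . S f] has the dot before S: add [S → . B c], [S → . c c], [S → . S B]

GOTO = { [B → . S f], [B → . a B], [B → . c B], [B → S . f], [S → . B c], [S → . S B], [S → . c c], [S → S . B] }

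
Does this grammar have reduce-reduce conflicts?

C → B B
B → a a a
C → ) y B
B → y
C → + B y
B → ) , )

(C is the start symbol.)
No reduce-reduce conflicts

Augment with C' → C and build the canonical LR(0) collection (I0 = CLOSURE({[C' → . C]}), then GOTO on every symbol after a dot until no new states appear). It has 17 states:
  I0: { [B → . ) , )], [B → . a a a], [B → . y], [C → . ) y B], [C → . + B y], [C → . B B], [C' → . C] }  — shift
  I1: { [B → ) . , )], [C → ) . y B] }  — shift
  I2: { [B → . ) , )], [B → . a a a], [B → . y], [C → + . B y] }  — shift
  I3: { [B → . ) , )], [B → . a a a], [B → . y], [C → B . B] }  — shift
  I4: { [C' → C .] }  — accept
  I5: { [B → a . a a] }  — shift
  I6: { [B → y .] }  — reduce
  I7: { [B → a a . a] }  — shift
  I8: { [B → a a a .] }  — reduce
  I9: { [B → ) . , )] }  — shift
  I10: { [C → B B .] }  — reduce
  I11: { [B → ) , . )] }  — shift
  I12: { [B → ) , ) .] }  — reduce
  I13: { [C → + B . y] }  — shift
  I14: { [C → + B y .] }  — reduce
  I15: { [B → . ) , )], [B → . a a a], [B → . y], [C → ) y . B] }  — shift
  I16: { [C → ) y B .] }  — reduce

No state contains more than one complete item.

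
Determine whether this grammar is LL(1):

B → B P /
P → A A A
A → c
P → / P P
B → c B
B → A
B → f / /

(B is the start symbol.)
No. Predict set conflict for B: { 'c' }

Relevant sets:
  FIRST(B) = { 'c', 'f' }
  FIRST(A) = { 'c' }

For B:
  PREDICT(B → B P '/') = { 'c', 'f' }
  PREDICT(B → c B) = { 'c' }
  PREDICT(B → A) = { 'c' }
  PREDICT(B → f '/' '/') = { 'f' }
For P:
  PREDICT(P → A A A) = { 'c' }
  PREDICT(P → '/' P P) = { '/' }
A has a single production, so nothing to check there.

Conflict found: Predict set conflict for B: { 'c' }
The grammar is NOT LL(1).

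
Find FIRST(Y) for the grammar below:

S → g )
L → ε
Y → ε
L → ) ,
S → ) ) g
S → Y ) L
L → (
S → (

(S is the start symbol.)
To compute FIRST(Y), examine every production with Y on the left-hand side, reading each right-hand side left to right until a non-nullable symbol is reached.

From Y → ε:
  - ε-production, so ε ∈ FIRST(Y)

Collecting: FIRST(Y) = { ε }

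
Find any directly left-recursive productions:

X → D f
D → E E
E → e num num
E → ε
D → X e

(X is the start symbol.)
No direct left recursion

X → D f: starts with D
D → E E: starts with E
E → e num num: starts with e
E → ε: starts with ε
D → X e: starts with X

No direct left recursion found.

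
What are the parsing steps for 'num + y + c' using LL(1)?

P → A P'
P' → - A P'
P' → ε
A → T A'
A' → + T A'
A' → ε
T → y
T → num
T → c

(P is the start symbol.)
LL(1) parsing maintains a stack (initially the start symbol over $) and the input. At each step: if the stack top is a terminal, match it against the current input token; if it is a non-terminal N, replace it with the RHS of M[N, lookahead] (the unique production whose predict set contains the lookahead).

Stack is shown with the top on the left.

Stack        Input          Action
----------------------------------
P $          num + y + c $  output P → A P'
A P' $       num + y + c $  output A → T A'
T A' P' $    num + y + c $  output T → num
num A' P' $  num + y + c $  match 'num'
A' P' $      + y + c $      output A' → + T A'
+ T A' P' $  + y + c $      match '+'
T A' P' $    y + c $        output T → y
y A' P' $    y + c $        match 'y'
A' P' $      + c $          output A' → + T A'
+ T A' P' $  + c $          match '+'
T A' P' $    c $            output T → c
c A' P' $    c $            match 'c'
A' P' $      $              output A' → ε
P' $         $              output P' → ε
$            $              accept

The string is accepted.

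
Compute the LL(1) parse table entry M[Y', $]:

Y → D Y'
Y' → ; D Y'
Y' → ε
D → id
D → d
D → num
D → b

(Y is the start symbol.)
To find M[Y', $], we find productions for Y' where $ is in the predict set (PREDICT(N → α) = (FIRST(α) \ {ε}) ∪ (FOLLOW(N) if α ⇒* ε)).

Relevant sets:
  FOLLOW(Y') = { $ }

Y' → ; D Y': PREDICT = { ';' }
Y' → ε: PREDICT = { $ }
  $ is in predict set, so this production goes in M[Y', $]

M[Y', $] = Y' → ε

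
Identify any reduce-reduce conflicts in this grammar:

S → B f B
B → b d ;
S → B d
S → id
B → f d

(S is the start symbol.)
Augment with S' → S and build the canonical LR(0) collection (I0 = CLOSURE({[S' → . S]}), then GOTO on every symbol after a dot until no new states appear). It has 12 states:
  I0: { [B → . b d ;], [B → . f d], [S → . B d], [S → . B f B], [S → . id], [S' → . S] }  — shift
  I1: { [S → B . d], [S → B . f B] }  — shift
  I2: { [S' → S .] }  — accept
  I3: { [B → b . d ;] }  — shift
  I4: { [B → f . d] }  — shift
  I5: { [S → id .] }  — reduce
  I6: { [B → f d .] }  — reduce
  I7: { [B → b d . ;] }  — shift
  I8: { [B → b d ; .] }  — reduce
  I9: { [S → B d .] }  — reduce
  I10: { [B → . b d ;], [B → . f d], [S → B f . B] }  — shift
  I11: { [S → B f B .] }  — reduce

No state contains more than one complete item.

Answer: No reduce-reduce conflicts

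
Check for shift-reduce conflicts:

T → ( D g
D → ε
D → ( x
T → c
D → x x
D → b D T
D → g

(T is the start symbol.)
A shift-reduce conflict occurs when an LR(0) state has both:
  - a complete (reduce) item [A → α .] (dot at the end), and
  - a shift item [B → β . c γ] (dot before a terminal).

Augment with T' → T and build the canonical LR(0) collection (I0 = CLOSURE({[T' → . T]}), then GOTO on every symbol after a dot until no new states appear). It has 14 states:
  I0: { [T → . ( D g], [T → . c], [T' → . T] }  — shift
  I1: { [D → . ( x], [D → . b D T], [D → . g], [D → . x x], [D → .], [T → ( . D g] }  — shift, reduce
  I2: { [T' → T .] }  — accept
  I3: { [T → c .] }  — reduce
  I4: { [D → ( . x] }  — shift
  I5: { [T → ( D . g] }  — shift
  I6: { [D → . ( x], [D → . b D T], [D → . g], [D → . x x], [D → .], [D → b . D T] }  — shift, reduce
  I7: { [D → g .] }  — reduce
  I8: { [D → x . x] }  — shift
  I9: { [D → x x .] }  — reduce
  I10: { [D → b D . T], [T → . ( D g], [T → . c] }  — shift
  I11: { [D → b D T .] }  — reduce
  I12: { [T → ( D g .] }  — reduce
  I13: { [D → ( x .] }  — reduce

I1 contains reduce item [D → .] and shift items [D → . ( x], [D → . b D T], [D → . g], [D → . x x] — shift-reduce conflict.
I6 contains reduce item [D → .] and shift items [D → . ( x], [D → . b D T], [D → . g], [D → . x x] — shift-reduce conflict.

Answer: Yes — I1: [D → .] vs [D → . ( x]; I6: [D → .] vs [D → . ( x]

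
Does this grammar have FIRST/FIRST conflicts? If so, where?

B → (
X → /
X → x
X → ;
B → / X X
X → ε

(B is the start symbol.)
No FIRST/FIRST conflicts.

A FIRST/FIRST conflict occurs when two productions N → α and N → β for the same non-terminal have FIRST(α) ∩ FIRST(β) ≠ ∅ (with ε ∈ FIRST of a nullable right-hand side, so two nullable alternatives also conflict).

Productions for B:
  B → (: FIRST = { '(' }
  B → / X X: FIRST = { '/' }
Productions for X:
  X → /: FIRST = { '/' }
  X → x: FIRST = { 'x' }
  X → ;: FIRST = { ';' }
  X → ε: FIRST = { ε }

All alternatives of each non-terminal have pairwise disjoint FIRST sets.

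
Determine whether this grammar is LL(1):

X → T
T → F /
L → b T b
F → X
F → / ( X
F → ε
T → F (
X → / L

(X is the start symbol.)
A grammar is LL(1) if for each non-terminal N with multiple productions, the predict sets of those productions are pairwise disjoint, where PREDICT(N → α) = (FIRST(α) \ {ε}) ∪ (FOLLOW(N) if α ⇒* ε).

Relevant sets:
  FIRST(T) = { '(', '/' }
  FIRST(F) = { '(', '/', ε }
  FIRST(X) = { '(', '/' }
  FOLLOW(F) = { '(', '/' }

For X:
  PREDICT(X → T) = { '(', '/' }
  PREDICT(X → '/' L) = { '/' }
For T:
  PREDICT(T → F '/') = { '(', '/' }
  PREDICT(T → F '(') = { '(', '/' }
For F:
  PREDICT(F → X) = { '(', '/' }
  PREDICT(F → '/' '(' X) = { '/' }
  PREDICT(F → ε) = { '(', '/' }
L has a single production, so nothing to check there.

Conflict found: Predict set conflict for X: { '/' }
The grammar is NOT LL(1).

Answer: No. Predict set conflict for X: { '/' }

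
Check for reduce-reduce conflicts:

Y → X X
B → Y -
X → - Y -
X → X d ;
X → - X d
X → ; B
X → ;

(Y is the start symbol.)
No reduce-reduce conflicts

A reduce-reduce conflict occurs when an LR(0) state has two complete items [A → α .] and [B → β .] — both call for a reduction, and with no lookahead the parser cannot choose between them.

Augment with Y' → Y and build the canonical LR(0) collection (I0 = CLOSURE({[Y' → . Y]}), then GOTO on every symbol after a dot until no new states appear). It has 15 states:
  I0: { [X → . - X d], [X → . - Y -], [X → . ; B], [X → . ;], [X → . X d ;], [Y → . X X], [Y' → . Y] }  — shift
  I1: { [X → - . X d], [X → - . Y -], [X → . - X d], [X → . - Y -], [X → . ; B], [X → . ;], [X → . X d ;], [Y → . X X] }  — shift
  I2: { [B → . Y -], [X → . - X d], [X → . - Y -], [X → . ; B], [X → . ;], [X → . X d ;], [X → ; . B], [X → ; .], [Y → . X X] }  — shift, reduce
  I3: { [X → . - X d], [X → . - Y -], [X → . ; B], [X → . ;], [X → . X d ;], [X → X . d ;], [Y → X . X] }  — shift
  I4: { [Y' → Y .] }  — accept
  I5: { [X → X . d ;], [Y → X X .] }  — shift, reduce
  I6: { [X → X d . ;] }  — shift
  I7: { [X → X d ; .] }  — reduce
  I8: { [X → ; B .] }  — reduce
  I9: { [B → Y . -] }  — shift
  I10: { [B → Y - .] }  — reduce
  I11: { [X → - X . d], [X → . - X d], [X → . - Y -], [X → . ; B], [X → . ;], [X → . X d ;], [X → X . d ;], [Y → X . X] }  — shift
  I12: { [X → - Y . -] }  — shift
  I13: { [X → - Y - .] }  — reduce
  I14: { [X → - X d .], [X → X d . ;] }  — shift, reduce

No state contains more than one complete item.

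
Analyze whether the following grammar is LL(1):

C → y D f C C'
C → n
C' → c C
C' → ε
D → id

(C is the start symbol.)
No. Predict set conflict for C': { 'c' }

Relevant sets:
  FOLLOW(C') = { $, 'c' }

For C:
  PREDICT(C → y D f C C') = { 'y' }
  PREDICT(C → n) = { 'n' }
For C':
  PREDICT(C' → c C) = { 'c' }
  PREDICT(C' → ε) = { $, 'c' }
D has a single production, so nothing to check there.

Conflict found: Predict set conflict for C': { 'c' }
The grammar is NOT LL(1).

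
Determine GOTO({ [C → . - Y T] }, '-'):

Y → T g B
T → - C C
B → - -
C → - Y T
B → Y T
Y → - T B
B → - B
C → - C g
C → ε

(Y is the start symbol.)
{ [C → - . Y T], [T → . - C C], [Y → . - T B], [Y → . T g B] }

GOTO(I, '-') = CLOSURE({ [A → αX.β] : [A → α.Xβ] ∈ I, X = '-' })

Items with dot before '-', with the dot advanced:
  [C → . - Y T] → [C → - . Y T]
Closure of the advanced items:
  [C → - . Y T] has the dot before Y: add [Y → . T g B], [Y → . - T B]
  [Y → . T g B] has the dot before T: add [T → . - C C]

GOTO = { [C → - . Y T], [T → . - C C], [Y → . - T B], [Y → . T g B] }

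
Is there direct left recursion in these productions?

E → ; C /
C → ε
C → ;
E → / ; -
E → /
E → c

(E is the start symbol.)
No direct left recursion

Direct left recursion occurs when N → N α for some non-terminal N (the right-hand side begins with the left-hand side itself).

E → ; C /: starts with ';'
C → ε: starts with ε
C → ;: starts with ';'
E → / ; -: starts with '/'
E → /: starts with '/'
E → c: starts with c

No direct left recursion found.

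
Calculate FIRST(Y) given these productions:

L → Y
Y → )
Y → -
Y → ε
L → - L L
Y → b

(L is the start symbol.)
{ ')', '-', 'b', ε }

To compute FIRST(Y), examine every production with Y on the left-hand side, reading each right-hand side left to right until a non-nullable symbol is reached.

From Y → ):
  - ')' is a terminal: add ')' and stop
From Y → -:
  - '-' is a terminal: add '-' and stop
From Y → ε:
  - ε-production, so ε ∈ FIRST(Y)
From Y → b:
  - b is a terminal: add 'b' and stop

Collecting: FIRST(Y) = { ')', '-', 'b', ε }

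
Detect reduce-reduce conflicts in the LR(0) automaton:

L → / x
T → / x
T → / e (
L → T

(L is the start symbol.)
Yes — I5: [L → / x .] vs [T → / x .]

A reduce-reduce conflict occurs when an LR(0) state has two complete items [A → α .] and [B → β .] — both call for a reduction, and with no lookahead the parser cannot choose between them.

Augment with L' → L and build the canonical LR(0) collection (I0 = CLOSURE({[L' → . L]}), then GOTO on every symbol after a dot until no new states appear). It has 7 states:
  I0: { [L → . / x], [L → . T], [L' → . L], [T → . / e (], [T → . / x] }  — shift
  I1: { [L → / . x], [T → / . e (], [T → / . x] }  — shift
  I2: { [L' → L .] }  — accept
  I3: { [L → T .] }  — reduce
  I4: { [T → / e . (] }  — shift
  I5: { [L → / x .], [T → / x .] }  — 2 reduces
  I6: { [T → / e ( .] }  — reduce

I5 contains complete items [L → / x .], [T → / x .] — reduce-reduce conflict.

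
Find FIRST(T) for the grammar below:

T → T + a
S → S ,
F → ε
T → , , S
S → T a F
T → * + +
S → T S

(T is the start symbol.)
To compute FIRST(T), examine every production with T on the left-hand side, reading each right-hand side left to right until a non-nullable symbol is reached.

From T → T + a:
  - T is the symbol being defined: contributes nothing new
    T is not nullable, so stop
From T → , , S:
  - ',' is a terminal: add ',' and stop
From T → * + +:
  - '*' is a terminal: add '*' and stop

Collecting: FIRST(T) = { '*', ',' }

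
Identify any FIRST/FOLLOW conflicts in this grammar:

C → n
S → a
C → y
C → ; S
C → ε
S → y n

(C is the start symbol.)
A FIRST/FOLLOW conflict occurs when a non-terminal N has a nullable alternative N → β (β ⇒* ε) and another alternative N → α with FIRST(α) ∩ FOLLOW(N) ≠ ∅: on such a lookahead the parser cannot decide between expanding α and letting N vanish via β.

Nullable non-terminals: C.

C: nullable alternative(s) C → ε; FOLLOW(C) = { $ }
  C → n: FIRST \ {ε} = { 'n' } — disjoint from FOLLOW(C)
  C → y: FIRST \ {ε} = { 'y' } — disjoint from FOLLOW(C)
  C → ; S: FIRST \ {ε} = { ';' } — disjoint from FOLLOW(C)
  C → ε: FIRST \ {ε} = { } — this is the only nullable alternative, skip

S has no nullable alternative, so no FIRST/FOLLOW check is needed there.

No FIRST/FOLLOW conflicts found.

Answer: No FIRST/FOLLOW conflicts.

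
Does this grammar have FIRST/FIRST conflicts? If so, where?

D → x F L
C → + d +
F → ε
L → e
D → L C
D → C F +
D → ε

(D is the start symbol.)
No FIRST/FIRST conflicts.

FIRST sets of the non-terminals at (or reachable through a nullable prefix from) the front of some alternative:
  FIRST(L) = { 'e' }
  FIRST(C) = { '+' }

Productions for D:
  D → x F L: FIRST = { 'x' }
  D → L C: FIRST = { 'e' }
  D → C F +: FIRST = { '+' }
  D → ε: FIRST = { ε }
C, F, L have only one production, so no FIRST/FIRST conflict is possible there.

All alternatives of each non-terminal have pairwise disjoint FIRST sets.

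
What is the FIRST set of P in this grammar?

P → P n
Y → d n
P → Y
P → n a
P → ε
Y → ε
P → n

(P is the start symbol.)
To compute FIRST(P), examine every production with P on the left-hand side, reading each right-hand side left to right until a non-nullable symbol is reached.

FIRST sets of the other non-terminals involved (by the same procedure, iterated to a fixed point):
  FIRST(Y) = { 'd', ε }

From P → P n:
  - P is the symbol being defined: contributes nothing new
    P is nullable, so continue to the next symbol
  - n is a terminal: add 'n' and stop
From P → Y:
  - Y is a non-terminal: add FIRST(Y) \ {ε} = { 'd' }
    Y is nullable and nothing follows, so the whole right-hand side can vanish: ε ∈ FIRST(P)
From P → n a:
  - n is a terminal: add 'n' and stop
From P → ε:
  - ε-production, so ε ∈ FIRST(P)
From P → n:
  - n is a terminal: add 'n' and stop

Collecting: FIRST(P) = { 'd', 'n', ε }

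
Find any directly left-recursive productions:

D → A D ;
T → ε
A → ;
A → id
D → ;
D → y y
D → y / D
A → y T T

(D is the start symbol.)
D → A D ;: starts with A
T → ε: starts with ε
A → ;: starts with ';'
A → id: starts with id
D → ;: starts with ';'
D → y y: starts with y
D → y / D: starts with y
A → y T T: starts with y

No direct left recursion found.

Answer: No direct left recursion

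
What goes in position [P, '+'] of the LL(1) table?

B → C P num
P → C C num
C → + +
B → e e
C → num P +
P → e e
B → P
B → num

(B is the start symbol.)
P → C C num

To find M[P, '+'], we find productions for P where '+' is in the predict set (PREDICT(N → α) = (FIRST(α) \ {ε}) ∪ (FOLLOW(N) if α ⇒* ε)).

Relevant sets:
  FIRST(C) = { '+', 'num' }

P → C C num: PREDICT = { '+', 'num' }
  '+' is in predict set, so this production goes in M[P, '+']
P → e e: PREDICT = { 'e' }

M[P, '+'] = P → C C num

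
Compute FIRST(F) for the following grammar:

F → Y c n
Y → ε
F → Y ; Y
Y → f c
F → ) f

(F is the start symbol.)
To compute FIRST(F), examine every production with F on the left-hand side, reading each right-hand side left to right until a non-nullable symbol is reached.

FIRST sets of the other non-terminals involved (by the same procedure, iterated to a fixed point):
  FIRST(Y) = { 'f', ε }

From F → Y c n:
  - Y is a non-terminal: add FIRST(Y) \ {ε} = { 'f' }
    Y is nullable, so continue to the next symbol
  - c is a terminal: add 'c' and stop
From F → Y ; Y:
  - Y is a non-terminal: add FIRST(Y) \ {ε} = { 'f' }
    Y is nullable, so continue to the next symbol
  - ';' is a terminal: add ';' and stop
From F → ) f:
  - ')' is a terminal: add ')' and stop

Collecting: FIRST(F) = { ')', ';', 'c', 'f' }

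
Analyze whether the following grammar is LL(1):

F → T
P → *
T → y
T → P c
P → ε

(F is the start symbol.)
Relevant sets:
  FIRST(P) = { '*', ε }
  FOLLOW(P) = { 'c' }

For P:
  PREDICT(P → '*') = { '*' }
  PREDICT(P → ε) = { 'c' }
For T:
  PREDICT(T → y) = { 'y' }
  PREDICT(T → P c) = { '*', 'c' }
F has a single production, so nothing to check there.

All predict sets are disjoint. The grammar IS LL(1).

Answer: Yes, the grammar is LL(1).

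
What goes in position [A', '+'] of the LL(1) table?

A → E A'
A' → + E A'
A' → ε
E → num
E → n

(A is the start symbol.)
A' → + E A'

To find M[A', '+'], we find productions for A' where '+' is in the predict set (PREDICT(N → α) = (FIRST(α) \ {ε}) ∪ (FOLLOW(N) if α ⇒* ε)).

Relevant sets:
  FOLLOW(A') = { $ }

A' → + E A': PREDICT = { '+' }
  '+' is in predict set, so this production goes in M[A', '+']
A' → ε: PREDICT = { $ }

M[A', '+'] = A' → + E A'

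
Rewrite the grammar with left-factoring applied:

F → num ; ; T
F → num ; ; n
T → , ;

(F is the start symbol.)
Left-factoring transforms A → αβ₁ | αβ₂ into A → αA' and A' → β₁ | β₂
(α is the longest common prefix among the alternatives). Repeat until
no nonterminal has two alternatives with a common prefix.

Round 1: F has alternatives sharing prefix 'num ; ;'. Introduce F': F → num ; ; F'
  Add: F' → T
  Add: F' → n

No remaining common prefixes — done.

Resulting grammar:
F → num ; ; F'
F' → T
F' → n
T → , ;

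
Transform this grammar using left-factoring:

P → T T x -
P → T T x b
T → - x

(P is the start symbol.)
P → T T x P'
P' → -
P' → b
T → - x

Left-factoring transforms A → αβ₁ | αβ₂ into A → αA' and A' → β₁ | β₂
(α is the longest common prefix among the alternatives). Repeat until
no nonterminal has two alternatives with a common prefix.

Round 1: P has alternatives sharing prefix 'T T x'. Introduce P': P → T T x P'
  Add: P' → -
  Add: P' → b

No remaining common prefixes — done.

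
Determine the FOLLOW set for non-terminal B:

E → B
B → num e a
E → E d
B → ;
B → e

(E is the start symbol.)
{ $, 'd' }

To compute FOLLOW(B), find every occurrence of B on a right-hand side N → α B β: add FIRST(β) \ {ε}, and if β is empty or nullable also add FOLLOW(N). Iterate to a fixed point.

In E → B: B is at the end, add FOLLOW(E)

The FOLLOW sets referred to above (computed the same way, to a fixed point):
  FOLLOW(E) = { $, 'd' }

Taking the union: FOLLOW(B) = { $, 'd' }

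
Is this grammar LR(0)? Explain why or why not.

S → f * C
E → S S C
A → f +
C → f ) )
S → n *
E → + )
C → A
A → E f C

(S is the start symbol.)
Yes, the grammar is LR(0)

A grammar is LR(0) if no state in the canonical LR(0) collection has:
  - both a shift item (dot before a terminal) and a complete item (shift-reduce conflict), or
  - two or more complete items (reduce-reduce conflict; the accept item [S' → S .] counts as a complete item here).

Augment with S' → S and build the canonical LR(0) collection (I0 = CLOSURE({[S' → . S]}), then GOTO on every symbol after a dot until no new states appear). It has 20 states:
  I0: { [S → . f * C], [S → . n *], [S' → . S] }  — shift
  I1: { [S' → S .] }  — accept
  I2: { [S → f . * C] }  — shift
  I3: { [S → n . *] }  — shift
  I4: { [S → n * .] }  — reduce
  I5: { [A → . E f C], [A → . f +], [C → . A], [C → . f ) )], [E → . + )], [E → . S S C], [S → . f * C], [S → . n *], [S → f * . C] }  — shift
  I6: { [E → + . )] }  — shift
  I7: { [C → A .] }  — reduce
  I8: { [S → f * C .] }  — reduce
  I9: { [A → E . f C] }  — shift
  I10: { [E → S . S C], [S → . f * C], [S → . n *] }  — shift
  I11: { [A → f . +], [C → f . ) )], [S → f . * C] }  — shift
  I12: { [C → f ) . )] }  — shift
  I13: { [A → f + .] }  — reduce
  I14: { [C → f ) ) .] }  — reduce
  I15: { [A → . E f C], [A → . f +], [C → . A], [C → . f ) )], [E → . + )], [E → . S S C], [E → S S . C], [S → . f * C], [S → . n *] }  — shift
  I16: { [E → S S C .] }  — reduce
  I17: { [A → . E f C], [A → . f +], [A → E f . C], [C → . A], [C → . f ) )], [E → . + )], [E → . S S C], [S → . f * C], [S → . n *] }  — shift
  I18: { [A → E f C .] }  — reduce
  I19: { [E → + ) .] }  — reduce

Every state is either a pure shift/goto state or contains exactly one complete item and nothing to shift — no conflicts. The grammar is LR(0).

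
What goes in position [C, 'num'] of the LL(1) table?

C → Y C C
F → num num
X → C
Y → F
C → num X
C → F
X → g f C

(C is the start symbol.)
C → Y C C, C → num X, C → F

To find M[C, 'num'], we find productions for C where 'num' is in the predict set (PREDICT(N → α) = (FIRST(α) \ {ε}) ∪ (FOLLOW(N) if α ⇒* ε)).

Relevant sets:
  FIRST(Y) = { 'num' }
  FIRST(F) = { 'num' }

C → Y C C: PREDICT = { 'num' }
  'num' is in predict set, so this production goes in M[C, 'num']
C → num X: PREDICT = { 'num' }
  'num' is in predict set, so this production goes in M[C, 'num']
C → F: PREDICT = { 'num' }
  'num' is in predict set, so this production goes in M[C, 'num']

M[C, 'num'] = C → Y C C, C → num X, C → F  (a multiply-defined cell — the grammar is not LL(1))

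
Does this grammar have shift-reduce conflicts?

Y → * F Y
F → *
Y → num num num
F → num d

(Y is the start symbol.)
Augment with Y' → Y and build the canonical LR(0) collection (I0 = CLOSURE({[Y' → . Y]}), then GOTO on every symbol after a dot until no new states appear). It has 11 states:
  I0: { [Y → . * F Y], [Y → . num num num], [Y' → . Y] }  — shift
  I1: { [F → . *], [F → . num d], [Y → * . F Y] }  — shift
  I2: { [Y' → Y .] }  — accept
  I3: { [Y → num . num num] }  — shift
  I4: { [Y → num num . num] }  — shift
  I5: { [Y → num num num .] }  — reduce
  I6: { [F → * .] }  — reduce
  I7: { [Y → * F . Y], [Y → . * F Y], [Y → . num num num] }  — shift
  I8: { [F → num . d] }  — shift
  I9: { [F → num d .] }  — reduce
  I10: { [Y → * F Y .] }  — reduce

No state contains both a complete item and a shift item.

Answer: No shift-reduce conflicts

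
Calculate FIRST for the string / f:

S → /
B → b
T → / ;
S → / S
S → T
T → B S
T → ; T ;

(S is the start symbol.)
To compute FIRST(/ f), process the symbols left to right:
Symbol / is a terminal. Add '/' and stop.
FIRST(/ f) = { '/' }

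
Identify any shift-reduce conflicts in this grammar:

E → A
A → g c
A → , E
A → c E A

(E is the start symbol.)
A shift-reduce conflict occurs when an LR(0) state has both:
  - a complete (reduce) item [A → α .] (dot at the end), and
  - a shift item [B → β . c γ] (dot before a terminal).

Augment with E' → E and build the canonical LR(0) collection (I0 = CLOSURE({[E' → . E]}), then GOTO on every symbol after a dot until no new states appear). It has 10 states:
  I0: { [A → . , E], [A → . c E A], [A → . g c], [E → . A], [E' → . E] }  — shift
  I1: { [A → , . E], [A → . , E], [A → . c E A], [A → . g c], [E → . A] }  — shift
  I2: { [E → A .] }  — reduce
  I3: { [E' → E .] }  — accept
  I4: { [A → . , E], [A → . c E A], [A → . g c], [A → c . E A], [E → . A] }  — shift
  I5: { [A → g . c] }  — shift
  I6: { [A → g c .] }  — reduce
  I7: { [A → . , E], [A → . c E A], [A → . g c], [A → c E . A] }  — shift
  I8: { [A → c E A .] }  — reduce
  I9: { [A → , E .] }  — reduce

No state contains both a complete item and a shift item.

Answer: No shift-reduce conflicts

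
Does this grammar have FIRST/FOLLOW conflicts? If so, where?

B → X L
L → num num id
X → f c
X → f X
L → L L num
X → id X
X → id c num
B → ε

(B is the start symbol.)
A FIRST/FOLLOW conflict occurs when a non-terminal N has a nullable alternative N → β (β ⇒* ε) and another alternative N → α with FIRST(α) ∩ FOLLOW(N) ≠ ∅: on such a lookahead the parser cannot decide between expanding α and letting N vanish via β.

Nullable non-terminals: B.
FIRST sets used below: FIRST(X) = { 'f', 'id' }

B: nullable alternative(s) B → ε; FOLLOW(B) = { $ }
  B → X L: FIRST \ {ε} = { 'f', 'id' } — disjoint from FOLLOW(B)
  B → ε: FIRST \ {ε} = { } — this is the only nullable alternative, skip

L, X have no nullable alternative, so no FIRST/FOLLOW check is needed there.

No FIRST/FOLLOW conflicts found.

Answer: No FIRST/FOLLOW conflicts.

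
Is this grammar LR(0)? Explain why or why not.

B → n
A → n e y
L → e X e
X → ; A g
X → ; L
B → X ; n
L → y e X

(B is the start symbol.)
A grammar is LR(0) if no state in the canonical LR(0) collection has:
  - both a shift item (dot before a terminal) and a complete item (shift-reduce conflict), or
  - two or more complete items (reduce-reduce conflict; the accept item [B' → B .] counts as a complete item here).

Augment with B' → B and build the canonical LR(0) collection (I0 = CLOSURE({[B' → . B]}), then GOTO on every symbol after a dot until no new states appear). It has 19 states:
  I0: { [B → . X ; n], [B → . n], [B' → . B], [X → . ; A g], [X → . ; L] }  — shift
  I1: { [A → . n e y], [L → . e X e], [L → . y e X], [X → ; . A g], [X → ; . L] }  — shift
  I2: { [B' → B .] }  — accept
  I3: { [B → X . ; n] }  — shift
  I4: { [B → n .] }  — reduce
  I5: { [B → X ; . n] }  — shift
  I6: { [B → X ; n .] }  — reduce
  I7: { [X → ; A . g] }  — shift
  I8: { [X → ; L .] }  — reduce
  I9: { [L → e . X e], [X → . ; A g], [X → . ; L] }  — shift
  I10: { [A → n . e y] }  — shift
  I11: { [L → y . e X] }  — shift
  I12: { [L → y e . X], [X → . ; A g], [X → . ; L] }  — shift
  I13: { [L → y e X .] }  — reduce
  I14: { [A → n e . y] }  — shift
  I15: { [A → n e y .] }  — reduce
  I16: { [L → e X . e] }  — shift
  I17: { [L → e X e .] }  — reduce
  I18: { [X → ; A g .] }  — reduce

Every state is either a pure shift/goto state or contains exactly one complete item and nothing to shift — no conflicts. The grammar is LR(0).

Answer: Yes, the grammar is LR(0)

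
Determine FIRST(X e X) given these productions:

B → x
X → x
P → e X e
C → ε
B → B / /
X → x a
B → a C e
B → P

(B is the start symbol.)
{ 'x' }

FIRST sets of the non-terminals involved (from the grammar, by fixed-point iteration):
  FIRST(X) = { 'x' }

To compute FIRST(X e X), process the symbols left to right:
Symbol X is a non-terminal. Add FIRST(X) \ {ε} = { 'x' }
X is not nullable (ε ∉ FIRST(X)), so stop here.
FIRST(X e X) = { 'x' }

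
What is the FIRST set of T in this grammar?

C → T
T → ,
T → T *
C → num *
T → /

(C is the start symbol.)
To compute FIRST(T), examine every production with T on the left-hand side, reading each right-hand side left to right until a non-nullable symbol is reached.

From T → ,:
  - ',' is a terminal: add ',' and stop
From T → T *:
  - T is the symbol being defined: contributes nothing new
    T is not nullable, so stop
From T → /:
  - '/' is a terminal: add '/' and stop

Collecting: FIRST(T) = { ',', '/' }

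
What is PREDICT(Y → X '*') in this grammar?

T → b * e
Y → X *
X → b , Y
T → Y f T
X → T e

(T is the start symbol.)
PREDICT(Y → X '*') = (FIRST(RHS) \ {ε}) ∪ (FOLLOW(Y) if ε ∈ FIRST(RHS), i.e. RHS ⇒* ε)
FIRST(X) = { 'b' }
FIRST(X '*') = { 'b' }
ε ∉ FIRST(X '*'), so FOLLOW(Y) is not added.
PREDICT(Y → X '*') = { 'b' }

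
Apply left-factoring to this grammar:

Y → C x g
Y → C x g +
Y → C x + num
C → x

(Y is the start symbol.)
Left-factoring transforms A → αβ₁ | αβ₂ into A → αA' and A' → β₁ | β₂
(α is the longest common prefix among the alternatives). Repeat until
no nonterminal has two alternatives with a common prefix.

Round 1: Y has alternatives sharing prefix 'C x'. Introduce Y': Y → C x Y'
  Add: Y' → g
  Add: Y' → g +
  Add: Y' → + num

Round 2: Y' has alternatives sharing prefix 'g'. Introduce Y'': Y' → g Y''
  Add: Y'' → ε
  Add: Y'' → +

No remaining common prefixes — done.

Resulting grammar:
Y → C x Y'
Y' → g Y''
Y'' → ε
Y'' → +
Y' → + num
C → x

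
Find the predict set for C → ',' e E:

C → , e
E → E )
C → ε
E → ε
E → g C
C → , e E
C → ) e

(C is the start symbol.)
{ ',' }

PREDICT(C → ',' e E) = (FIRST(RHS) \ {ε}) ∪ (FOLLOW(C) if ε ∈ FIRST(RHS), i.e. RHS ⇒* ε)
FIRST(',' e E) = { ',' }
ε ∉ FIRST(',' e E), so FOLLOW(C) is not added.
PREDICT(C → ',' e E) = { ',' }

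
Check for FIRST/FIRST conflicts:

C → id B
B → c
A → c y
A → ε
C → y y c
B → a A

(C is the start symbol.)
A FIRST/FIRST conflict occurs when two productions N → α and N → β for the same non-terminal have FIRST(α) ∩ FIRST(β) ≠ ∅ (with ε ∈ FIRST of a nullable right-hand side, so two nullable alternatives also conflict).

Productions for C:
  C → id B: FIRST = { 'id' }
  C → y y c: FIRST = { 'y' }
Productions for B:
  B → c: FIRST = { 'c' }
  B → a A: FIRST = { 'a' }
Productions for A:
  A → c y: FIRST = { 'c' }
  A → ε: FIRST = { ε }

All alternatives of each non-terminal have pairwise disjoint FIRST sets.

Answer: No FIRST/FIRST conflicts.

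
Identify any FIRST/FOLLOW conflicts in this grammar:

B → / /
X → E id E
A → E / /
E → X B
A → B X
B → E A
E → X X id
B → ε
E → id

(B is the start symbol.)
Yes. B → '/' '/' with FOLLOW(B) on { '/' }; B → E A with FOLLOW(B) on { 'id' }

A FIRST/FOLLOW conflict occurs when a non-terminal N has a nullable alternative N → β (β ⇒* ε) and another alternative N → α with FIRST(α) ∩ FOLLOW(N) ≠ ∅: on such a lookahead the parser cannot decide between expanding α and letting N vanish via β.

Nullable non-terminals: B.
FIRST sets used below: FIRST(E) = { 'id' }

B: nullable alternative(s) B → ε; FOLLOW(B) = { $, '/', 'id' }
  B → / /: FIRST \ {ε} = { '/' } — overlaps FOLLOW(B) on { '/' }: CONFLICT
  B → E A: FIRST \ {ε} = { 'id' } — overlaps FOLLOW(B) on { 'id' }: CONFLICT
  B → ε: FIRST \ {ε} = { } — this is the only nullable alternative, skip

A, E, X have no nullable alternative, so no FIRST/FOLLOW check is needed there.

So the grammar has 2 FIRST/FOLLOW conflicts (marked CONFLICT above).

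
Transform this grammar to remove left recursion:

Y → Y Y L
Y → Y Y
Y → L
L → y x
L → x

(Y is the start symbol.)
Y is directly left-recursive. The standard transformation for
  A → A α₁ | ... | A α_m | β₁ | ... | β_n
is
  A  → β₁ A' | ... | β_n A'
  A' → α₁ A' | ... | α_m A' | ε

Y → L becomes Y → L Y'
Y → Y Y L becomes Y' → Y L Y'
Y → Y Y becomes Y' → Y Y'
Add Y' → ε

Productions for other non-terminals are unchanged:
  L → y x
  L → x

Resulting grammar:
Y → L Y'
Y' → Y L Y'
Y' → Y Y'
Y' → ε
L → y x
L → x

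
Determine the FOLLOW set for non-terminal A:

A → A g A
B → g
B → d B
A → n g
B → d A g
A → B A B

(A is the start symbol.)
A is the start symbol, so $ ∈ FOLLOW(A).
In A → A g A: A is followed by g A, add FIRST(g A) \ {ε} = { 'g' }
In A → A g A: A is at the end; this adds FOLLOW(A) to itself — nothing new
In B → d A g: A is followed by g, add FIRST(g) \ {ε} = { 'g' }
In A → B A B: A is followed by B, add FIRST(B) \ {ε} = { 'd', 'g' }

Taking the union: FOLLOW(A) = { $, 'd', 'g' }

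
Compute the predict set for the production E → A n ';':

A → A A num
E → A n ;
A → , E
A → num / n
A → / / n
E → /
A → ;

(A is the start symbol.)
PREDICT(E → A n ';') = (FIRST(RHS) \ {ε}) ∪ (FOLLOW(E) if ε ∈ FIRST(RHS), i.e. RHS ⇒* ε)
FIRST(A) = { ',', '/', ';', 'num' }
FIRST(A n ';') = { ',', '/', ';', 'num' }
ε ∉ FIRST(A n ';'), so FOLLOW(E) is not added.
PREDICT(E → A n ';') = { ',', '/', ';', 'num' }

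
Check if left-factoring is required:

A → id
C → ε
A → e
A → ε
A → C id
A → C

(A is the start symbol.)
Yes, A has productions with common prefix 'C'

Left-factoring is needed when two productions for the same non-terminal
share a common prefix on the right-hand side.

Productions for A:
  A → id
  A → e
  A → ε
  A → C id
  A → C

Found common prefix 'C' in productions for A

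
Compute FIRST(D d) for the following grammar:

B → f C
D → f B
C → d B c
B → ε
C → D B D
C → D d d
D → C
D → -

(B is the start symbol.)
{ '-', 'd', 'f' }

FIRST sets of the non-terminals involved (from the grammar, by fixed-point iteration):
  FIRST(D) = { '-', 'd', 'f' }

To compute FIRST(D d), process the symbols left to right:
Symbol D is a non-terminal. Add FIRST(D) \ {ε} = { '-', 'd', 'f' }
D is not nullable (ε ∉ FIRST(D)), so stop here.
FIRST(D d) = { '-', 'd', 'f' }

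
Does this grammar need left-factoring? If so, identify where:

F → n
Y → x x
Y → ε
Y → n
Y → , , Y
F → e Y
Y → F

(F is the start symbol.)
No, left-factoring is not needed

Left-factoring is needed when two productions for the same non-terminal
share a common prefix on the right-hand side.

Productions for F:
  F → n
  F → e Y
Productions for Y:
  Y → x x
  Y → ε
  Y → n
  Y → , , Y
  Y → F

No common prefixes found.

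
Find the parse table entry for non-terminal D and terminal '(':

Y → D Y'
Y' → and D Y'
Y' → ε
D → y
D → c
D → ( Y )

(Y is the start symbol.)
D → ( Y )

To find M[D, '('], we find productions for D where '(' is in the predict set (PREDICT(N → α) = (FIRST(α) \ {ε}) ∪ (FOLLOW(N) if α ⇒* ε)).

D → y: PREDICT = { 'y' }
D → c: PREDICT = { 'c' }
D → ( Y ): PREDICT = { '(' }
  '(' is in predict set, so this production goes in M[D, '(']

M[D, '('] = D → ( Y )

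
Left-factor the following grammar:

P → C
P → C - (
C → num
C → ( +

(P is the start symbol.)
Left-factoring transforms A → αβ₁ | αβ₂ into A → αA' and A' → β₁ | β₂
(α is the longest common prefix among the alternatives). Repeat until
no nonterminal has two alternatives with a common prefix.

Round 1: P has alternatives sharing prefix 'C'. Introduce P': P → C P'
  Add: P' → ε
  Add: P' → - (

No remaining common prefixes — done.

Resulting grammar:
P → C P'
P' → ε
P' → - (
C → num
C → ( +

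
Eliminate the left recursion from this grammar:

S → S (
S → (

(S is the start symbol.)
S → ( S'
S' → ( S'
S' → ε

S is directly left-recursive. The standard transformation for
  A → A α₁ | ... | A α_m | β₁ | ... | β_n
is
  A  → β₁ A' | ... | β_n A'
  A' → α₁ A' | ... | α_m A' | ε

S → ( becomes S → ( S'
S → S ( becomes S' → ( S'
Add S' → ε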